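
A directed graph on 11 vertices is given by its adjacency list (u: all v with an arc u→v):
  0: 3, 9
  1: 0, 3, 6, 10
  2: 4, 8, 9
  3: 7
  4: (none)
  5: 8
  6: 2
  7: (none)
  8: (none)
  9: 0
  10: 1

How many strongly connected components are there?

{1, 10} are all mutually reachable — one SCC of size 2.
{0, 9} are all mutually reachable — one SCC of size 2.
{4} is an SCC by itself.
{5} is an SCC by itself.
{6} is an SCC by itself.
(and 4 more singleton SCCs)
That gives 9 strongly connected components.

9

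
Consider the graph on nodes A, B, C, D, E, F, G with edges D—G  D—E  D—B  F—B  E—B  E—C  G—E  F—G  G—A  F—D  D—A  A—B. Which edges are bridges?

The edges on the cycle F-D-E-G-F are not bridges since each lies on that cycle.
But removing E—C disconnects E from C — this is a bridge.

C-E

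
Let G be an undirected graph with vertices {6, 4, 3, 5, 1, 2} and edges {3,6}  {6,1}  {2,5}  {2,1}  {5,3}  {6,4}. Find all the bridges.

The edges on the cycle 2-5-3-6-1-2 are not bridges since each lies on that cycle.
But removing 6-4 disconnects 6 from 4 — this is a bridge.

4-6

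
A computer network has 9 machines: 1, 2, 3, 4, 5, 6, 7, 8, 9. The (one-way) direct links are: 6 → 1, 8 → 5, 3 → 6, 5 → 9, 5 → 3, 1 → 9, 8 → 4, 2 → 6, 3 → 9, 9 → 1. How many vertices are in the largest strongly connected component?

2

{1, 9} are all mutually reachable — one SCC of size 2.
{8} is an SCC by itself.
{6} is an SCC by itself.
{7} is an SCC by itself.
{2} is an SCC by itself.
(and 3 more singleton SCCs)
The largest has 2 vertices.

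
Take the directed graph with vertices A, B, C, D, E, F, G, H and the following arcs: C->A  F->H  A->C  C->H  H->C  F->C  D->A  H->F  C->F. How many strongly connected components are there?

{A, C, F, H} are all mutually reachable — one SCC of size 4.
{G} is an SCC by itself.
{E} is an SCC by itself.
{B} is an SCC by itself.
{D} is an SCC by itself.
That gives 5 strongly connected components.

5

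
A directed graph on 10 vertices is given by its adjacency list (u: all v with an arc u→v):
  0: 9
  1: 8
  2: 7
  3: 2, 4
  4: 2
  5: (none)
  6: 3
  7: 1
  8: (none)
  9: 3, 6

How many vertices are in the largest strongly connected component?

1

{9} is an SCC by itself.
{6} is an SCC by itself.
{5} is an SCC by itself.
{0} is an SCC by itself.
{3} is an SCC by itself.
(and 5 more singleton SCCs)
The largest has 1 vertex.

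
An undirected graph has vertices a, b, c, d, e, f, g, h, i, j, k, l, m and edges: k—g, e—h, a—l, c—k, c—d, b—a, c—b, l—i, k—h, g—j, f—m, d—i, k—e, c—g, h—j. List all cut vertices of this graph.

Removing c increases the component count from 2 to 3, so c is a cut vertex.
By contrast removing l leaves 2 components; it is not a cut vertex. No other vertex is a cut vertex either.

c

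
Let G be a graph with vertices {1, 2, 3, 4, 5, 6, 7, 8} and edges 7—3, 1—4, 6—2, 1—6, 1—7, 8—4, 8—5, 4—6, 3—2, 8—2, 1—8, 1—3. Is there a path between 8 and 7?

Yes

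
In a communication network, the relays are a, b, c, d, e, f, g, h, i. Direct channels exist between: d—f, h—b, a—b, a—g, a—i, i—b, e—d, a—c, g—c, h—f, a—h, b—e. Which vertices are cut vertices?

Removing a increases the component count from 1 to 2, so a is a cut vertex.
By contrast removing h leaves 1 component; it is not a cut vertex. No other vertex is a cut vertex either.

a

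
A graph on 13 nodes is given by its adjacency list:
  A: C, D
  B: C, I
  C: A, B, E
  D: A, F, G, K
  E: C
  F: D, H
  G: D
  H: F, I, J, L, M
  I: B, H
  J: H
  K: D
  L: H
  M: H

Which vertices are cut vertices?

Removing C increases the component count from 1 to 2, so C is a cut vertex.
Removing D increases the component count from 1 to 3, so D is a cut vertex.
Removing H increases the component count from 1 to 4, so H is a cut vertex.
By contrast removing A leaves 1 component; it is not a cut vertex. No other vertex is a cut vertex either.

C, D, H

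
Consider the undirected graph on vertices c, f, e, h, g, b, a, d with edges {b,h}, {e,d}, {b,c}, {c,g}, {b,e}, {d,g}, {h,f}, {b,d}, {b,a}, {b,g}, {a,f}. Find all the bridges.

none

The edges on the cycle b-e-d-b are not bridges since each lies on that cycle.
Every edge lies on some cycle, so there are no bridges.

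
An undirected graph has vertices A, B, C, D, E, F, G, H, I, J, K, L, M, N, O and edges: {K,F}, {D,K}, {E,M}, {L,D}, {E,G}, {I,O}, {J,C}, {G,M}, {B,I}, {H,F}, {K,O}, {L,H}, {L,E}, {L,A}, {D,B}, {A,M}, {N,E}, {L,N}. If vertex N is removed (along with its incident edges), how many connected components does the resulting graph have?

2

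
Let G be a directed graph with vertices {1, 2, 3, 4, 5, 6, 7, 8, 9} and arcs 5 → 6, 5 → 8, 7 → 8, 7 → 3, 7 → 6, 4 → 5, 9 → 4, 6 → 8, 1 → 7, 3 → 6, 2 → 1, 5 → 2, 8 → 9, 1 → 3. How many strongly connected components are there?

1

{1, 2, 3, 4, 5, 6, 7, 8, 9} are all mutually reachable — one SCC of size 9.
That gives 1 strongly connected component.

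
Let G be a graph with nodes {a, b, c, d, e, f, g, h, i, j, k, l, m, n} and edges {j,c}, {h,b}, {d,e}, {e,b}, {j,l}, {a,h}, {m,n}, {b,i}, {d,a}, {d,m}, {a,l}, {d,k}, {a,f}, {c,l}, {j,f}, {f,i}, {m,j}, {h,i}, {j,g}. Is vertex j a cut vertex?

Deleting j raises the number of components from 1 to 2, so j is a cut vertex.

Yes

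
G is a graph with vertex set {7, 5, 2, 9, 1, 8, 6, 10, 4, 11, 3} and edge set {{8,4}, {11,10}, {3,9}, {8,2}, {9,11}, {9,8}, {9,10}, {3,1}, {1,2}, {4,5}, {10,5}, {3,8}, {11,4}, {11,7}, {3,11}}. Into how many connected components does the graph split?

2

6 is isolated — a component by itself.
Starting from 1 we can reach 1, 2, 3, 4, 5, 7, 8, 9, 10, 11. That is one component of size 10.
Total: 2 components.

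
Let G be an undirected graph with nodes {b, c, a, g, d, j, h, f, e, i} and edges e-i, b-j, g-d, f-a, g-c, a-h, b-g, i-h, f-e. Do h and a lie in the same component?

From h we can reach a, e, f, h, i, which includes a.

Yes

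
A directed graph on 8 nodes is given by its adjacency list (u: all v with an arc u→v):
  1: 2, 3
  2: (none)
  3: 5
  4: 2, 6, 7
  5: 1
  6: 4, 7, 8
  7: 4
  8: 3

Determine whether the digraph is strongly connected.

There is no directed path from 2 to 6, so the graph is not strongly connected.

No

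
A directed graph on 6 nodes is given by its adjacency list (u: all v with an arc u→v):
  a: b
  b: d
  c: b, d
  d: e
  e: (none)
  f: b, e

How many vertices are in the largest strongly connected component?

{d} is an SCC by itself.
{b} is an SCC by itself.
{a} is an SCC by itself.
{f} is an SCC by itself.
{c} is an SCC by itself.
(and 1 more singleton SCC)
The largest has 1 vertex.

1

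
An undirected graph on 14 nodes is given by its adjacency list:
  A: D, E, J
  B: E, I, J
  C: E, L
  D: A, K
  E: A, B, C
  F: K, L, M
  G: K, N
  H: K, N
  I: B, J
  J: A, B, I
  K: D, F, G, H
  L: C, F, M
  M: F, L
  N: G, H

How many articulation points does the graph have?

1

Removing K increases the component count from 1 to 2, so K is a cut vertex.
By contrast removing E leaves 1 component; it is not a cut vertex. No other vertex is a cut vertex either.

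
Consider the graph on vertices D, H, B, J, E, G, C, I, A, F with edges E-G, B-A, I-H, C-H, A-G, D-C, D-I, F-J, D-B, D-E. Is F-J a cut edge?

Yes

Removing F-J leaves no path between F and J: the component count goes from 2 to 3. So it is a bridge.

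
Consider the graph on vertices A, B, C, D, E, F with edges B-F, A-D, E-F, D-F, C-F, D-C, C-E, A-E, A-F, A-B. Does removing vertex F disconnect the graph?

Deleting F leaves 1 component (was 1) (its neighbors A, B, C, D, E remain connected to each other), so F is not a cut vertex.

No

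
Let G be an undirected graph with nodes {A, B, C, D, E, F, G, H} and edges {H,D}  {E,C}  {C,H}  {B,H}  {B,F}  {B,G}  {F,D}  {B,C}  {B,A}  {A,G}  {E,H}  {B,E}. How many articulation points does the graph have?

Removing B increases the component count from 1 to 2, so B is a cut vertex.
By contrast removing G leaves 1 component; it is not a cut vertex. No other vertex is a cut vertex either.

1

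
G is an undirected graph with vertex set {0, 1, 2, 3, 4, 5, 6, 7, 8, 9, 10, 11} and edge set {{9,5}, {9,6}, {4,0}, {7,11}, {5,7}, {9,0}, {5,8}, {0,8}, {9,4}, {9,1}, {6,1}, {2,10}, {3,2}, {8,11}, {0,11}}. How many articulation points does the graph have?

2

Removing 2 increases the component count from 2 to 3, so 2 is a cut vertex.
Removing 9 increases the component count from 2 to 3, so 9 is a cut vertex.
By contrast removing 5 leaves 2 components; it is not a cut vertex. No other vertex is a cut vertex either.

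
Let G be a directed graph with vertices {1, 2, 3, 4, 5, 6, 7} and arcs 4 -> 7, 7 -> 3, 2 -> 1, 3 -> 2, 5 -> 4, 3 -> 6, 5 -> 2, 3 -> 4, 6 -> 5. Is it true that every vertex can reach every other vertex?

No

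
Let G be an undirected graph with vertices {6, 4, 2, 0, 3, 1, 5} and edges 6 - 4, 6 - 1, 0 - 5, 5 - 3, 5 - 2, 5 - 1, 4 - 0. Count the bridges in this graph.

2

The edges on the cycle 6-4-0-5-1-6 are not bridges since each lies on that cycle.
But removing 5 - 3 disconnects 5 from 3; removing 5 - 2 disconnects 5 from 2 — these are bridges.
That makes 2 bridges.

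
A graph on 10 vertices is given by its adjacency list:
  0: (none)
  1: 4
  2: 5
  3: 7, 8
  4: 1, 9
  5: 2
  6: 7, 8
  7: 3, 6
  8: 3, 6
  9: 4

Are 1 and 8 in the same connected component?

The component containing 1 is {1, 4, 9}, and 8 is not in it.

No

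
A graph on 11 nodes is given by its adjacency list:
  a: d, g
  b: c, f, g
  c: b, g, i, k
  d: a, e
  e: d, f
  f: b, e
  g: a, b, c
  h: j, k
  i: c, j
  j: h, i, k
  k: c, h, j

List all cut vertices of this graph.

Removing c increases the component count from 1 to 2, so c is a cut vertex.
By contrast removing d leaves 1 component; it is not a cut vertex. No other vertex is a cut vertex either.

c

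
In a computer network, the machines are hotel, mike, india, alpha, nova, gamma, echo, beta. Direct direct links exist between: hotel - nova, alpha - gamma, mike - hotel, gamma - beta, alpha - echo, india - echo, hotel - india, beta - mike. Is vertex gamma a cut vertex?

Deleting gamma leaves 1 component (was 1) (its neighbors beta, alpha remain connected to each other), so gamma is not a cut vertex.

No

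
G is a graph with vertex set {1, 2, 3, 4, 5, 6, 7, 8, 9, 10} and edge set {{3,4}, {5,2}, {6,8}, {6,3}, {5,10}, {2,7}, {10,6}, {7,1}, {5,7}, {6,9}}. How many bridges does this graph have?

The edges on the cycle 5-2-7-5 are not bridges since each lies on that cycle.
But removing 10—6 disconnects 10 from 6; removing 5—10 disconnects 5 from 10; removing 6—3 disconnects 6 from 3; removing 3—4 disconnects 3 from 4 — these are bridges.
In total 7 edges are bridges.

7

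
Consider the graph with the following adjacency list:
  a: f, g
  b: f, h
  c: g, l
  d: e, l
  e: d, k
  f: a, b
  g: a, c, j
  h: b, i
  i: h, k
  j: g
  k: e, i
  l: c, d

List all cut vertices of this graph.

Removing g increases the component count from 1 to 2, so g is a cut vertex.
By contrast removing e leaves 1 component; it is not a cut vertex. No other vertex is a cut vertex either.

g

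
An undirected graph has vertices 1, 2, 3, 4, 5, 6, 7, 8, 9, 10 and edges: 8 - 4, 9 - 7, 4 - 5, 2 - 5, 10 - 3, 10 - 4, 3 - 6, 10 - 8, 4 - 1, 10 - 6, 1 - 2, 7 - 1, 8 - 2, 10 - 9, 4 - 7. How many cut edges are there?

The edges on the cycle 10-3-6-10 are not bridges since each lies on that cycle.
Every edge lies on some cycle, so there are no bridges.

0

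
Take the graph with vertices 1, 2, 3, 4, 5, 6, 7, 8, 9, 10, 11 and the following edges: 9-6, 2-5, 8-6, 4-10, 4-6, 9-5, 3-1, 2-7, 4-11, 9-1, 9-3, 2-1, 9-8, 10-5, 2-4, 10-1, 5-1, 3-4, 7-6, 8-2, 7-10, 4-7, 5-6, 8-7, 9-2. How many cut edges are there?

The edges on the cycle 9-8-7-4-3-9 are not bridges since each lies on that cycle.
But removing 11-4 disconnects 11 from 4 — this is a bridge.

1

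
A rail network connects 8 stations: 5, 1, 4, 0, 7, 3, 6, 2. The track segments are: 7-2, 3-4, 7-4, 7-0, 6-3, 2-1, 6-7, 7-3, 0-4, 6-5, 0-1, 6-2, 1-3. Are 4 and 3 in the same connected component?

Yes

From 4 we can reach 0, 1, 2, 3, 4, 5, 6, 7, which includes 3.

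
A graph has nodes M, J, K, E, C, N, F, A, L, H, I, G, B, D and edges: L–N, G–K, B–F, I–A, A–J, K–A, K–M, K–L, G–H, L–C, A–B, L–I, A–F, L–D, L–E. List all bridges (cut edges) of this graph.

A-J, C-L, D-L, E-L, G-H, G-K, K-M, L-N

The edges on the cycle A-B-F-A are not bridges since each lies on that cycle.
But removing L–D disconnects L from D; removing C–L disconnects C from L; removing K–M disconnects K from M; removing A–J disconnects A from J — these are bridges.
In total 8 edges are bridges.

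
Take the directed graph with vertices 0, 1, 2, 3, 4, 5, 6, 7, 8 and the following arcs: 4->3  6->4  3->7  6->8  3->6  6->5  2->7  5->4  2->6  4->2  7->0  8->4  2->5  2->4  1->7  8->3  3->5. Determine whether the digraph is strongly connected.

No

There is no directed path from 6 to 1, so the graph is not strongly connected.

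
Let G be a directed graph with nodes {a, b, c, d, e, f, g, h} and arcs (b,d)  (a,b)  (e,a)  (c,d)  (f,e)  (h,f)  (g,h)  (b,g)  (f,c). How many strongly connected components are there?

3

{a, b, e, f, g, h} are all mutually reachable — one SCC of size 6.
{c} is an SCC by itself.
{d} is an SCC by itself.
That gives 3 strongly connected components.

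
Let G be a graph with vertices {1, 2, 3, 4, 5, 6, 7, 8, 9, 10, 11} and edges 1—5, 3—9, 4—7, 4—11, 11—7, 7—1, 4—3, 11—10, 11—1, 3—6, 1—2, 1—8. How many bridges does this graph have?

7

The edges on the cycle 11-7-1-11 are not bridges since each lies on that cycle.
But removing 1—5 disconnects 1 from 5; removing 3—4 disconnects 3 from 4; removing 10—11 disconnects 10 from 11; removing 1—8 disconnects 1 from 8 — these are bridges.
In total 7 edges are bridges.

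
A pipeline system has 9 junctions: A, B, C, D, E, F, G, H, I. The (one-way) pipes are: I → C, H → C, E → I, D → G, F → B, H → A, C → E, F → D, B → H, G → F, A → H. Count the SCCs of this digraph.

{D, F, G} are all mutually reachable — one SCC of size 3.
{C, E, I} are all mutually reachable — one SCC of size 3.
{A, H} are all mutually reachable — one SCC of size 2.
{B} is an SCC by itself.
That gives 4 strongly connected components.

4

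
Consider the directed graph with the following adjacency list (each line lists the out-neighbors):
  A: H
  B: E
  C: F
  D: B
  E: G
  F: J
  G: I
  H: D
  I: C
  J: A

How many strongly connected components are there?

{A, B, C, D, E, F, G, H, I, J} are all mutually reachable — one SCC of size 10.
That gives 1 strongly connected component.

1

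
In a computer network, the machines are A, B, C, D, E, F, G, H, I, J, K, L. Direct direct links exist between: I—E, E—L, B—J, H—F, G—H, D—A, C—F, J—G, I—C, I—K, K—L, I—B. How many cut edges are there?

1

The edges on the cycle I-B-J-G-H-F-C-I are not bridges since each lies on that cycle.
But removing D—A disconnects D from A — this is a bridge.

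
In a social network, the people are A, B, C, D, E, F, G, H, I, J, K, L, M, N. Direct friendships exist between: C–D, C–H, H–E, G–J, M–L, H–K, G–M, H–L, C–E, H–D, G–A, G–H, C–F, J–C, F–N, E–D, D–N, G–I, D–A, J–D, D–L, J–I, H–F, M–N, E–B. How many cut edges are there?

2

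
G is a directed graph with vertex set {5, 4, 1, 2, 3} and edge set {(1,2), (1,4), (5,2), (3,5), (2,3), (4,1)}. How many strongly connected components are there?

{2, 3, 5} are all mutually reachable — one SCC of size 3.
{1, 4} are all mutually reachable — one SCC of size 2.
That gives 2 strongly connected components.

2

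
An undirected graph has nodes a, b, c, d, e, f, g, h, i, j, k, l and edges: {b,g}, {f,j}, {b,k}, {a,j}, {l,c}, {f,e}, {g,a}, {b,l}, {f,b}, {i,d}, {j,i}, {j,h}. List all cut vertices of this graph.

b, f, i, j, l

Removing b increases the component count from 1 to 3, so b is a cut vertex.
Removing f increases the component count from 1 to 2, so f is a cut vertex.
Removing i increases the component count from 1 to 2, so i is a cut vertex.
Likewise j, l are cut vertices.
By contrast removing h leaves 1 component; it is not a cut vertex. No other vertex is a cut vertex either.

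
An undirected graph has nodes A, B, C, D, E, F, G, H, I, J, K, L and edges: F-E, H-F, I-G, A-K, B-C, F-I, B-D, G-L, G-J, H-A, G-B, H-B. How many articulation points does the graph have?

Removing A increases the component count from 1 to 2, so A is a cut vertex.
Removing B increases the component count from 1 to 3, so B is a cut vertex.
Removing F increases the component count from 1 to 2, so F is a cut vertex.
Likewise G, H are cut vertices.
By contrast removing C leaves 1 component; it is not a cut vertex. No other vertex is a cut vertex either.

5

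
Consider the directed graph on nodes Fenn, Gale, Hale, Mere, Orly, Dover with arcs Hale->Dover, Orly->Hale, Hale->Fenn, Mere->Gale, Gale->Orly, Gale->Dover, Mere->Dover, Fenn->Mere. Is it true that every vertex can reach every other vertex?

No

There is no directed path from Dover to Fenn, so the graph is not strongly connected.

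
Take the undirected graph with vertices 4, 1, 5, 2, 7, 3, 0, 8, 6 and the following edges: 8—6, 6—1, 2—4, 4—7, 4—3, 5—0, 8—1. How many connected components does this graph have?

Starting from 0 we can reach 0, 5. That is one component of size 2.
Starting from 1 we can reach 1, 6, 8. That is one component of size 3.
Starting from 2 we can reach 2, 3, 4, 7. That is one component of size 4.
Total: 3 components.

3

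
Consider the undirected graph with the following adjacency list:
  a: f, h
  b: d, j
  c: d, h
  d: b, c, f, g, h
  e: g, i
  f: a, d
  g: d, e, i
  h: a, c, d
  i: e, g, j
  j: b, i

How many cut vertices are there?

1

Removing d increases the component count from 1 to 2, so d is a cut vertex.
By contrast removing b leaves 1 component; it is not a cut vertex. No other vertex is a cut vertex either.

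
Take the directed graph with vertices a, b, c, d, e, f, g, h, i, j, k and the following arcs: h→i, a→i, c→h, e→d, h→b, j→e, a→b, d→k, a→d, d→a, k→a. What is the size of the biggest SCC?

3

{a, d, k} are all mutually reachable — one SCC of size 3.
{f} is an SCC by itself.
{c} is an SCC by itself.
{b} is an SCC by itself.
{j} is an SCC by itself.
(and 4 more singleton SCCs)
The largest has 3 vertices.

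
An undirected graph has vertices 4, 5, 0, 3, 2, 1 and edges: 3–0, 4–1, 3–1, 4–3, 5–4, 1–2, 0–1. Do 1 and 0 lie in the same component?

From 1 we can reach 0, 1, 2, 3, 4, 5, which includes 0.

Yes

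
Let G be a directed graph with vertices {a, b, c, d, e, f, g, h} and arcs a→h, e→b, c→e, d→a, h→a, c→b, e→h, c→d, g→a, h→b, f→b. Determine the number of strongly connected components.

7

{a, h} are all mutually reachable — one SCC of size 2.
{f} is an SCC by itself.
{b} is an SCC by itself.
{d} is an SCC by itself.
{g} is an SCC by itself.
(and 2 more singleton SCCs)
That gives 7 strongly connected components.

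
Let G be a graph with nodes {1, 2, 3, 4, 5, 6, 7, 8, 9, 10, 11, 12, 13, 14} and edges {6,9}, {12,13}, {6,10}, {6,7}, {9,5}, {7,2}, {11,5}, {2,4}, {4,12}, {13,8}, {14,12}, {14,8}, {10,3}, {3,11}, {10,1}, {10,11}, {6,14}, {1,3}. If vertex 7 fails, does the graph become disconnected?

Deleting 7 leaves 1 component (was 1) (its neighbors 2, 6 remain connected to each other), so 7 is not a cut vertex.

No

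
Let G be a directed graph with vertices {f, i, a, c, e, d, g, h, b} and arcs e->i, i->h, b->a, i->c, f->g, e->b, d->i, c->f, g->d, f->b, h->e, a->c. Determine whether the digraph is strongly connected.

From a we can reach every vertex (a, b, c, d, e, f, g, h, i), and every vertex can reach a (a, b, c, d, e, f, g, h, i). So the whole graph is one strongly connected component.

Yes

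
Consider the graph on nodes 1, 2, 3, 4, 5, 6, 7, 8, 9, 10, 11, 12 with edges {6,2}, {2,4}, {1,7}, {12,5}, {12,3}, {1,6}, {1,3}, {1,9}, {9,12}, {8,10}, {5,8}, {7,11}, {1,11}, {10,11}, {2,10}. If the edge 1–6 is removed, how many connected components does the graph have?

1

1 and 6 are still connected via 1-11-10-2-6, so the component count stays at 1.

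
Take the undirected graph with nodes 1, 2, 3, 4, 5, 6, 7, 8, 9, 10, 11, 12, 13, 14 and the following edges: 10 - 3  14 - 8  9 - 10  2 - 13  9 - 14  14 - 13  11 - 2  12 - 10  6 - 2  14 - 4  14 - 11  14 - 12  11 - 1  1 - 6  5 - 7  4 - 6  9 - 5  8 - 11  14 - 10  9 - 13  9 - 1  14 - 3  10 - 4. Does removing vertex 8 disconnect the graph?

No

Deleting 8 leaves 1 component (was 1) (its neighbors 11, 14 remain connected to each other), so 8 is not a cut vertex.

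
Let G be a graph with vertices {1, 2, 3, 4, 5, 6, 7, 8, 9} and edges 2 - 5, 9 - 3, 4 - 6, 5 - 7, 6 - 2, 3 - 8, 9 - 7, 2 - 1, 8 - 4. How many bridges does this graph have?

The edges on the cycle 9-3-8-4-6-2-5-7-9 are not bridges since each lies on that cycle.
But removing 1 - 2 disconnects 1 from 2 — this is a bridge.

1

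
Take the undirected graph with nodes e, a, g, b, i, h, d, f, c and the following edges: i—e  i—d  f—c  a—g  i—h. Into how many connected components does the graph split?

4

b is isolated — a component by itself.
Starting from a we can reach a, g. That is one component of size 2.
Starting from c we can reach c, f. That is one component of size 2.
Starting from d we can reach d, e, h, i. That is one component of size 4.
Total: 4 components.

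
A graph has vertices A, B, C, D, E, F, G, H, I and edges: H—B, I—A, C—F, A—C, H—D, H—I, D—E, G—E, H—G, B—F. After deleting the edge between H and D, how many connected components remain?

H and D are still connected via H-G-E-D, so the component count stays at 1.

1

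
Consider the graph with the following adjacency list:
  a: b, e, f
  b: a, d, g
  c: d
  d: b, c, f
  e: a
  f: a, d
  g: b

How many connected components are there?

1

Starting from a we can reach a, b, c, d, e, f, g. That is one component of size 7.
Total: 1 component.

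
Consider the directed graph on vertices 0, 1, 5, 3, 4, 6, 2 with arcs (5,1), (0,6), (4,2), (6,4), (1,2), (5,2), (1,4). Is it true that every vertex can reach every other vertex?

No

There is no directed path from 5 to 0, so the graph is not strongly connected.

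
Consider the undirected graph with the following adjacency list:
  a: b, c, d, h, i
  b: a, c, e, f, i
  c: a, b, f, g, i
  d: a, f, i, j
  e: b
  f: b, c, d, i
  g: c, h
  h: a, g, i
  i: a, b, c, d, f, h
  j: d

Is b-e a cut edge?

Yes

Removing b-e leaves no path between b and e: the component count goes from 1 to 2. So it is a bridge.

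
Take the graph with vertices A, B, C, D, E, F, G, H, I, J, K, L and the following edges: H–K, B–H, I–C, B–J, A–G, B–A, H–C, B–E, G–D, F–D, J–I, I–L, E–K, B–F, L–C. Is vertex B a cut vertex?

Yes

Deleting B raises the number of components from 1 to 2, so B is a cut vertex.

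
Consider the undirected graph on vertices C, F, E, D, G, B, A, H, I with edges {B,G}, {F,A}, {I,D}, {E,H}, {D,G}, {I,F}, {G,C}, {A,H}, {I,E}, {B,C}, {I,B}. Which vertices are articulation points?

I

Removing I increases the component count from 1 to 2, so I is a cut vertex.
By contrast removing D leaves 1 component; it is not a cut vertex. No other vertex is a cut vertex either.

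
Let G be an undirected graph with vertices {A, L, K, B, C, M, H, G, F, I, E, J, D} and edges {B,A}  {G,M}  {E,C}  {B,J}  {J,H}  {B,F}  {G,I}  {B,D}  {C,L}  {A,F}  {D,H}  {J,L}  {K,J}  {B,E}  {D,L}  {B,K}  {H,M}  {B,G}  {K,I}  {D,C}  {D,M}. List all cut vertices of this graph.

B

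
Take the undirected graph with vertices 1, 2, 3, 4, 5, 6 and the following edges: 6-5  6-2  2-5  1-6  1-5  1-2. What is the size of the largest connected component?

4 is isolated — a component by itself.
3 is isolated — a component by itself.
Starting from 1 we can reach 1, 2, 5, 6. That is one component of size 4.
The largest has 4 vertices.

4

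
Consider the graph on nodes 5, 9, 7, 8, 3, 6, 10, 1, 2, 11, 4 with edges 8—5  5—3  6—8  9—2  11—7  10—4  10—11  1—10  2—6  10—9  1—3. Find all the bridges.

10-11, 10-4, 11-7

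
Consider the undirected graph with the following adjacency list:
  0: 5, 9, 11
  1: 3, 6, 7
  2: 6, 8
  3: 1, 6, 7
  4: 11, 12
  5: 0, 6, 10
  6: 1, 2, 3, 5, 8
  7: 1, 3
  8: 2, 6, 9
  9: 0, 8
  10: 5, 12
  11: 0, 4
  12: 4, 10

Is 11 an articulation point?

No

Deleting 11 leaves 1 component (was 1) (its neighbors 0, 4 remain connected to each other), so 11 is not a cut vertex.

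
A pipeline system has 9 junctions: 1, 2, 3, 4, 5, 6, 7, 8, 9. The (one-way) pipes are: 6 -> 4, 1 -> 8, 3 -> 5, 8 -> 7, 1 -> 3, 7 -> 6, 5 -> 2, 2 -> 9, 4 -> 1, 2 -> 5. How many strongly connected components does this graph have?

{1, 4, 6, 7, 8} are all mutually reachable — one SCC of size 5.
{2, 5} are all mutually reachable — one SCC of size 2.
{3} is an SCC by itself.
{9} is an SCC by itself.
That gives 4 strongly connected components.

4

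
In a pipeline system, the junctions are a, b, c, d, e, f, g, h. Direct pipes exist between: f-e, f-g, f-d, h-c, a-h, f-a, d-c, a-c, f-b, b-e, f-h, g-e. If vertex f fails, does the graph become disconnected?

Yes

Deleting f raises the number of components from 1 to 2, so f is a cut vertex.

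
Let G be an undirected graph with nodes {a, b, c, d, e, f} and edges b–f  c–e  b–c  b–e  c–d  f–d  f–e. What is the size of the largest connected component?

a is isolated — a component by itself.
Starting from b we can reach b, c, d, e, f. That is one component of size 5.
The largest has 5 vertices.

5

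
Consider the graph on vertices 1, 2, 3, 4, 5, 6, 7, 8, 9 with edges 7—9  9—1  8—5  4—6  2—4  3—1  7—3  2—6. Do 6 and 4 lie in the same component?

From 6 we can reach 2, 4, 6, which includes 4.

Yes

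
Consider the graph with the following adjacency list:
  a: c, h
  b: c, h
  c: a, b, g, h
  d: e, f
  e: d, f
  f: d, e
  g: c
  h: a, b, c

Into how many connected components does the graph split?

2

Starting from d we can reach d, e, f. That is one component of size 3.
Starting from a we can reach a, b, c, g, h. That is one component of size 5.
Total: 2 components.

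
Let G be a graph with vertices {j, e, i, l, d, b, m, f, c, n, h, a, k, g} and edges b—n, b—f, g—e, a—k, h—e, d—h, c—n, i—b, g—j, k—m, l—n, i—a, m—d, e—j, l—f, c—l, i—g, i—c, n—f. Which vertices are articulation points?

i

Removing i increases the component count from 1 to 2, so i is a cut vertex.
By contrast removing k leaves 1 component; it is not a cut vertex. No other vertex is a cut vertex either.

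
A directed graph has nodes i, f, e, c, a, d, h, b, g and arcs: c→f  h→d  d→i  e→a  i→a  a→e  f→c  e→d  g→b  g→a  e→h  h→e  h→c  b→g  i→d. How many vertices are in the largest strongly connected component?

5

{a, d, e, h, i} are all mutually reachable — one SCC of size 5.
{c, f} are all mutually reachable — one SCC of size 2.
{b, g} are all mutually reachable — one SCC of size 2.
The largest has 5 vertices.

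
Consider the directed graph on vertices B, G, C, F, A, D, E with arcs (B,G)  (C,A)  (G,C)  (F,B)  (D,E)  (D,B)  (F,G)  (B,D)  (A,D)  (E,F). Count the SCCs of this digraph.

1

{A, B, C, D, E, F, G} are all mutually reachable — one SCC of size 7.
That gives 1 strongly connected component.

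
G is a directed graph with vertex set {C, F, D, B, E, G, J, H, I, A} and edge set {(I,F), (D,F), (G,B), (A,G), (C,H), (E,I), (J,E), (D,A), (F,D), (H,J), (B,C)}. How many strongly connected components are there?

1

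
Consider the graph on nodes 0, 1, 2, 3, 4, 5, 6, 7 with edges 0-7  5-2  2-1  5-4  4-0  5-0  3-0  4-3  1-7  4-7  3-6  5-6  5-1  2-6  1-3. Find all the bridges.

none

The edges on the cycle 5-2-6-3-4-5 are not bridges since each lies on that cycle.
Every edge lies on some cycle, so there are no bridges.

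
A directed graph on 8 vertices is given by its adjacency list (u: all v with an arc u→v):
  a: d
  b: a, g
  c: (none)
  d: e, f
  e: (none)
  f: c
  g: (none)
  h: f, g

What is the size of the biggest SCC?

1

{d} is an SCC by itself.
{h} is an SCC by itself.
{b} is an SCC by itself.
{g} is an SCC by itself.
{e} is an SCC by itself.
(and 3 more singleton SCCs)
The largest has 1 vertex.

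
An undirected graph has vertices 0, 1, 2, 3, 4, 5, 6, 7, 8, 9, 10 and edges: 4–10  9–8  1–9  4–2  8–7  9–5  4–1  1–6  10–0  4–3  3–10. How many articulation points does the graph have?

5

Removing 1 increases the component count from 1 to 3, so 1 is a cut vertex.
Removing 4 increases the component count from 1 to 3, so 4 is a cut vertex.
Removing 8 increases the component count from 1 to 2, so 8 is a cut vertex.
Likewise 9, 10 are cut vertices.
By contrast removing 3 leaves 1 component; it is not a cut vertex. No other vertex is a cut vertex either.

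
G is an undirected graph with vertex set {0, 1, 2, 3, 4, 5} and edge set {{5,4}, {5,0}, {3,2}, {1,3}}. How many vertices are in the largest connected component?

3

Starting from 0 we can reach 0, 4, 5. That is one component of size 3.
Starting from 1 we can reach 1, 2, 3. That is one component of size 3.
The largest has 3 vertices.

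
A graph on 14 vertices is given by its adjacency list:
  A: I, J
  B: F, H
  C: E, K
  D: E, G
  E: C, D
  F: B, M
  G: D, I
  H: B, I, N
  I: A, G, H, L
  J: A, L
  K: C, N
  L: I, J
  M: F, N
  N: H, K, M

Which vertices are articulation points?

I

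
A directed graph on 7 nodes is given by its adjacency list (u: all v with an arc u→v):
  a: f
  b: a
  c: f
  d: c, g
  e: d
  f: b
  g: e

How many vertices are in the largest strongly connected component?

3

{d, e, g} are all mutually reachable — one SCC of size 3.
{a, b, f} are all mutually reachable — one SCC of size 3.
{c} is an SCC by itself.
The largest has 3 vertices.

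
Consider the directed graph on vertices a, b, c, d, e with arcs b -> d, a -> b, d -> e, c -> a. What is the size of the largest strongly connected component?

{a} is an SCC by itself.
{b} is an SCC by itself.
{e} is an SCC by itself.
{d} is an SCC by itself.
{c} is an SCC by itself.
The largest has 1 vertex.

1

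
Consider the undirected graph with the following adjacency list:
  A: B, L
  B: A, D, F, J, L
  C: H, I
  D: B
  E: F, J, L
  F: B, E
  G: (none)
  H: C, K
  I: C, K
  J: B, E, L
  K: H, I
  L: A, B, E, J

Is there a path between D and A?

Yes

From D we can reach A, B, D, E, F, J, L, which includes A.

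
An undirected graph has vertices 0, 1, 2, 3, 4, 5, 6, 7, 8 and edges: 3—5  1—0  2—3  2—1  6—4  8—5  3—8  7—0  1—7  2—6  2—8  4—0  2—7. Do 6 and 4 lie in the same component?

From 6 we can reach 0, 1, 2, 3, 4, 5, 6, 7, 8, which includes 4.

Yes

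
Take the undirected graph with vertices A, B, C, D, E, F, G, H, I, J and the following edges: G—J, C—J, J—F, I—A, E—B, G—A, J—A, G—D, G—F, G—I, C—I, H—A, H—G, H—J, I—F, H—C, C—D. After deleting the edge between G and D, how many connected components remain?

2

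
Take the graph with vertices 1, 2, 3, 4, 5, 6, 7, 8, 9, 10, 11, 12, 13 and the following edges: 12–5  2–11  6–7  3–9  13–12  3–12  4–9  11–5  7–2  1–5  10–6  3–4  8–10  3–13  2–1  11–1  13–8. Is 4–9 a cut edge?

After removing 4–9, the path 4-3-9 still connects them, so the edge is not a bridge.

No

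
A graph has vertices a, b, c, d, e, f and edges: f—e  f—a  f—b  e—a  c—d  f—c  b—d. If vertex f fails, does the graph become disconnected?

Yes

Deleting f raises the number of components from 1 to 2, so f is a cut vertex.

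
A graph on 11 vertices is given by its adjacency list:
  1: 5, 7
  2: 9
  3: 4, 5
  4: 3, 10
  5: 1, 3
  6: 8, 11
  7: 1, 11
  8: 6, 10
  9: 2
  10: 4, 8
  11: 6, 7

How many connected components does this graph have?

2

Starting from 2 we can reach 2, 9. That is one component of size 2.
Starting from 1 we can reach 1, 3, 4, 5, 6, 7, 8, 10, 11. That is one component of size 9.
Total: 2 components.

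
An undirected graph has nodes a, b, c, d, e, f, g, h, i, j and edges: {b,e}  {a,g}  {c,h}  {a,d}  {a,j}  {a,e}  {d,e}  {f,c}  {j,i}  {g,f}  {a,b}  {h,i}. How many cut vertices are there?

1

Removing a increases the component count from 1 to 2, so a is a cut vertex.
By contrast removing i leaves 1 component; it is not a cut vertex. No other vertex is a cut vertex either.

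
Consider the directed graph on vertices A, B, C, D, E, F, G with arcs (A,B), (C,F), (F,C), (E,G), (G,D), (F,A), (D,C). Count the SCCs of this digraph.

{C, F} are all mutually reachable — one SCC of size 2.
{A} is an SCC by itself.
{G} is an SCC by itself.
{E} is an SCC by itself.
{B} is an SCC by itself.
(and 1 more singleton SCC)
That gives 6 strongly connected components.

6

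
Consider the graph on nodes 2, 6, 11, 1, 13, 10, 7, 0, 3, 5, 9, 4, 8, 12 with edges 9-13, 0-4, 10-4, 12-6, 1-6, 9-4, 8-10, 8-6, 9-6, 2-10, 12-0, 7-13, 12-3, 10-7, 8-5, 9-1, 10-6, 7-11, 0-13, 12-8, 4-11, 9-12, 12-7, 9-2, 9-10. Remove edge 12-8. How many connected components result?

12 and 8 are still connected via 12-6-8, so the component count stays at 1.

1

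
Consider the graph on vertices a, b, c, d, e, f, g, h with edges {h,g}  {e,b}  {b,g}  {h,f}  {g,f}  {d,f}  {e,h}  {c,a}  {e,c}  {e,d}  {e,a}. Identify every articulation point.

e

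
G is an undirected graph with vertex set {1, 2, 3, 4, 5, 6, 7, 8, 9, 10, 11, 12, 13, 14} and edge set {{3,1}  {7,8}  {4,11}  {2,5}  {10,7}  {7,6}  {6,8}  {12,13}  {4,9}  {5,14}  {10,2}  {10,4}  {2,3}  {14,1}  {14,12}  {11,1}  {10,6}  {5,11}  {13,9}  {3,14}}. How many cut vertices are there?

1

Removing 10 increases the component count from 1 to 2, so 10 is a cut vertex.
By contrast removing 14 leaves 1 component; it is not a cut vertex. No other vertex is a cut vertex either.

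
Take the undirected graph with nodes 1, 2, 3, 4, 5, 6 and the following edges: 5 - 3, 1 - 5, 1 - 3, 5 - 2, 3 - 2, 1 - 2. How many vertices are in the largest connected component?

4

6 is isolated — a component by itself.
4 is isolated — a component by itself.
Starting from 1 we can reach 1, 2, 3, 5. That is one component of size 4.
The largest has 4 vertices.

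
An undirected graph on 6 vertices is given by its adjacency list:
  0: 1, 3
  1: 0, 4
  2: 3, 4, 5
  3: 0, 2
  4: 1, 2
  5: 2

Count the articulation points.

1

Removing 2 increases the component count from 1 to 2, so 2 is a cut vertex.
By contrast removing 5 leaves 1 component; it is not a cut vertex. No other vertex is a cut vertex either.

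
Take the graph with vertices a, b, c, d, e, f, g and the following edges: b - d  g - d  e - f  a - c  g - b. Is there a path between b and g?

From b we can reach b, d, g, which includes g.

Yes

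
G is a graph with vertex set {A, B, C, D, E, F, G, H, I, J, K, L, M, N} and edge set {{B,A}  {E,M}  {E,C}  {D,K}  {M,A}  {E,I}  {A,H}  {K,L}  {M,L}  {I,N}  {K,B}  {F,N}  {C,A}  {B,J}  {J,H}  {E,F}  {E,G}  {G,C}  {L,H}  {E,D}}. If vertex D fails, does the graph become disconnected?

No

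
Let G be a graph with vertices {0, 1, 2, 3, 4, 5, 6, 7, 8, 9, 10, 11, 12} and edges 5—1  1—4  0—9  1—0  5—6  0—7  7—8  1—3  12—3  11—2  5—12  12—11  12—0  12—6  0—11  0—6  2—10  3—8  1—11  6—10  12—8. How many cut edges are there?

The edges on the cycle 5-1-3-8-12-5 are not bridges since each lies on that cycle.
But removing 0—9 disconnects 0 from 9; removing 4—1 disconnects 4 from 1 — these are bridges.
That makes 2 bridges.

2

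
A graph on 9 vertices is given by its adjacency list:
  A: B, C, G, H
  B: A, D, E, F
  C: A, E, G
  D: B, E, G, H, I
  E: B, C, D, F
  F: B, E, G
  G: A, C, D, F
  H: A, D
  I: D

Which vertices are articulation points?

Removing D increases the component count from 1 to 2, so D is a cut vertex.
By contrast removing F leaves 1 component; it is not a cut vertex. No other vertex is a cut vertex either.

D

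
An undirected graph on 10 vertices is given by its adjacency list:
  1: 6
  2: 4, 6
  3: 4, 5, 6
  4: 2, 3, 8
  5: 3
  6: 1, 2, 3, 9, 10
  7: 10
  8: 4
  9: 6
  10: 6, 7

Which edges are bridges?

The edges on the cycle 6-2-4-3-6 are not bridges since each lies on that cycle.
But removing 3-5 disconnects 3 from 5; removing 4-8 disconnects 4 from 8; removing 6-9 disconnects 6 from 9; removing 6-10 disconnects 6 from 10 — these are bridges.
In total 6 edges are bridges.

1-6, 10-6, 10-7, 3-5, 4-8, 6-9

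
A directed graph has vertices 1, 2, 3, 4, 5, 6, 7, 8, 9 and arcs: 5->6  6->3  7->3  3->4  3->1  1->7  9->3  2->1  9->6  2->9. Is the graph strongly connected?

No

There is no directed path from 4 to 2, so the graph is not strongly connected.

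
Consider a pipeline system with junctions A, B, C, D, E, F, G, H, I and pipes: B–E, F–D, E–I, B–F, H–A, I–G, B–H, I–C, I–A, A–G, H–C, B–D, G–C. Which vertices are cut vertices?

Removing B increases the component count from 1 to 2, so B is a cut vertex.
By contrast removing A leaves 1 component; it is not a cut vertex. No other vertex is a cut vertex either.

B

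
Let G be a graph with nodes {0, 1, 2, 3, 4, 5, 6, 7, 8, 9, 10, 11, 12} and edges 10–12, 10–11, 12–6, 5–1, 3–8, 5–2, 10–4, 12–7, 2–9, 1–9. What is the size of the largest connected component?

6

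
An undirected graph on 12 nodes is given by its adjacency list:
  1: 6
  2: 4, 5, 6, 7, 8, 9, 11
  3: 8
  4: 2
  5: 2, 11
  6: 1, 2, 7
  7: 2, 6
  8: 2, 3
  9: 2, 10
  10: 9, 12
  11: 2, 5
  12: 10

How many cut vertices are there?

Removing 2 increases the component count from 1 to 5, so 2 is a cut vertex.
Removing 6 increases the component count from 1 to 2, so 6 is a cut vertex.
Removing 8 increases the component count from 1 to 2, so 8 is a cut vertex.
Likewise 9, 10 are cut vertices.
By contrast removing 5 leaves 1 component; it is not a cut vertex. No other vertex is a cut vertex either.

5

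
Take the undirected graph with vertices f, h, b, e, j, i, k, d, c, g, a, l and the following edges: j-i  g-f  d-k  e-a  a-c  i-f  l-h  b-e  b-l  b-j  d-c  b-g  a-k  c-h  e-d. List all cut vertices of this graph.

b

Removing b increases the component count from 1 to 2, so b is a cut vertex.
By contrast removing k leaves 1 component; it is not a cut vertex. No other vertex is a cut vertex either.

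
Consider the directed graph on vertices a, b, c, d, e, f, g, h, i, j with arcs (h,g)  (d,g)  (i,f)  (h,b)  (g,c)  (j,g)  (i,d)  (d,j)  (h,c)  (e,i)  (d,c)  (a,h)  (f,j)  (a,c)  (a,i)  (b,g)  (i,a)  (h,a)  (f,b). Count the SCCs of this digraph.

8

{a, h, i} are all mutually reachable — one SCC of size 3.
{j} is an SCC by itself.
{d} is an SCC by itself.
{b} is an SCC by itself.
{c} is an SCC by itself.
(and 3 more singleton SCCs)
That gives 8 strongly connected components.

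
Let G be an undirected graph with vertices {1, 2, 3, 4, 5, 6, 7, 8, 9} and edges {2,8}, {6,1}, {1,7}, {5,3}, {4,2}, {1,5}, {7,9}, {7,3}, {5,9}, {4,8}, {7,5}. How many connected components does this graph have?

2

Starting from 2 we can reach 2, 4, 8. That is one component of size 3.
Starting from 1 we can reach 1, 3, 5, 6, 7, 9. That is one component of size 6.
Total: 2 components.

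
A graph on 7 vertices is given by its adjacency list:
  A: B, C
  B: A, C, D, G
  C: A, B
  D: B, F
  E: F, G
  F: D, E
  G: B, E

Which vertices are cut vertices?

Removing B increases the component count from 1 to 2, so B is a cut vertex.
By contrast removing F leaves 1 component; it is not a cut vertex. No other vertex is a cut vertex either.

B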